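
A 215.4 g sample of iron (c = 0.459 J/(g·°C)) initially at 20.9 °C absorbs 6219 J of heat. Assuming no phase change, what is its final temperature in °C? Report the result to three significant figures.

T_f = 83.8 °C

ΔT = q / (m c) = 6219 / (215.4 × 0.459) = 62.90 °C
T_f = 20.9 + 62.90 = 83.80 °C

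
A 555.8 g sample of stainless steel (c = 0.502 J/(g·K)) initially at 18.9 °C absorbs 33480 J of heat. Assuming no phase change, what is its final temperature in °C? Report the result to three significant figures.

ΔT = q / (m c) = 33480 / (555.8 × 0.502) = 120.0 °C
T_f = 18.9 + 120.0 = 138.9 °C

T_f = 139 °C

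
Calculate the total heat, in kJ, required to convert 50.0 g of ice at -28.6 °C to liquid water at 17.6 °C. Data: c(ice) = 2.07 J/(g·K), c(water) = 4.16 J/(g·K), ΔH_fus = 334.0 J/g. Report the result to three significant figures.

q1 (heat ice -28.6→0.0 °C): 50.0 × 2.07 × 28.6 = 2960 J
q2 (melt at 0 °C): 50.0 × 334.0 = 16700 J
q3 (heat water 0.0→17.6 °C): 50.0 × 4.16 × 17.6 = 3661 J
Total: 2960 + 16700 + 3661 = 23321 J = 23.3 kJ

q = 23.3 kJ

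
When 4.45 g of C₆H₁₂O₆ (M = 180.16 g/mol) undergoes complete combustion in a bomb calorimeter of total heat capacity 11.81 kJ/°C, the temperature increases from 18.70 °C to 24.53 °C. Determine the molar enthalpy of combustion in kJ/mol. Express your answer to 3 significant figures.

ΔH = -2790 kJ/mol

ΔT = 24.53 − 18.70 = 5.83 °C
q_cal = C_cal × ΔT = 11.81 × 5.83 = 68.8523 kJ
n = 4.45 / 180.16 = 0.02470 mol
q_rxn = −q_cal = -68.8523 kJ
ΔH = -68.8523 / 0.02470 = -2788 kJ/mol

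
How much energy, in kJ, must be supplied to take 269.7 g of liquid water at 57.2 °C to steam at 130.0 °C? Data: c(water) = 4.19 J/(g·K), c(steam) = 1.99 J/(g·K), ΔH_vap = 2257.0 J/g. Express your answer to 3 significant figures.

q = 673 kJ

q1 (heat water 57.2→100.0 °C): 269.7 × 4.19 × 42.8 = 48366 J
q2 (vaporize at 100 °C): 269.7 × 2257.0 = 608713 J
q3 (heat steam 100.0→130.0 °C): 269.7 × 1.99 × 30.0 = 16101 J
Total: 48366 + 608713 + 16101 = 673180 J = 673 kJ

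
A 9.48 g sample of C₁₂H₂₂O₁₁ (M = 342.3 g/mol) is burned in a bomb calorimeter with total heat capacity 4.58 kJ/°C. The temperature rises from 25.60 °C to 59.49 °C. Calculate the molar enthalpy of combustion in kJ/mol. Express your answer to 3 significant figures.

ΔH = -5600 kJ/mol

ΔT = 59.49 − 25.60 = 33.89 °C
q_cal = C_cal × ΔT = 4.58 × 33.89 = 155.2162 kJ
n = 9.48 / 342.3 = 0.02770 mol
q_rxn = −q_cal = -155.2162 kJ
ΔH = -155.2162 / 0.02770 = -5603 kJ/mol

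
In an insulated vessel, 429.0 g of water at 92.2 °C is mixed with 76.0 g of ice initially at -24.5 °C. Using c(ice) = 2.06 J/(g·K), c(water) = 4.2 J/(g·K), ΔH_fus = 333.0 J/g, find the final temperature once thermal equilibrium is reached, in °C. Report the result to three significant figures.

T_f = 64.6 °C

Heat to bring ice to 0 °C and melt it: q₁ = 76.0×2.06×24.5 + 76.0×333.0 = 29144 J
Heat the water can supply cooling to 0 °C: 429.0×4.2×92.2 = 166126 J > q₁, so all ice melts.
Energy balance: 429.0×4.2×(92.2 − T) = 29144 + 76.0×4.2×(T − 0)
1801.8(92.2 − T) = 29144 + 319.2 T
166126 − 29144 = 2121.0 T
T = 136982 / 2121.0 = 64.58 °C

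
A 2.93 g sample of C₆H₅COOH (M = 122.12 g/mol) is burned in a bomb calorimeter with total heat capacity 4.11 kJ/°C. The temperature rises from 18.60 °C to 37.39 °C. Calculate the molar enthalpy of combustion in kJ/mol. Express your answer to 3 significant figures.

ΔT = 37.39 − 18.60 = 18.79 °C
q_cal = C_cal × ΔT = 4.11 × 18.79 = 77.2269 kJ
n = 2.93 / 122.12 = 0.02399 mol
q_rxn = −q_cal = -77.2269 kJ
ΔH = -77.2269 / 0.02399 = -3219 kJ/mol

ΔH = -3220 kJ/mol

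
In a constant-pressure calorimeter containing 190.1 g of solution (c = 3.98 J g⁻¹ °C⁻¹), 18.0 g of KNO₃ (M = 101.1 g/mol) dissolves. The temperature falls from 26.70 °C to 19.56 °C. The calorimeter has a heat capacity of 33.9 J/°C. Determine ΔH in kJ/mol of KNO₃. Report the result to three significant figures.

|ΔT| = |19.56 − 26.70| = 7.14 °C
|q_surr| = (190.1 × 3.98 + 33.9) × 7.14 = 790.498 × 7.14 = 5644 J
n(KNO₃) = 18.0 / 101.1 = 0.1780 mol
Temperature fell, so q_rxn = +|q_surr| = 5.644 kJ
ΔH = q_rxn / n = 31.71 kJ/mol

ΔH = 31.7 kJ/mol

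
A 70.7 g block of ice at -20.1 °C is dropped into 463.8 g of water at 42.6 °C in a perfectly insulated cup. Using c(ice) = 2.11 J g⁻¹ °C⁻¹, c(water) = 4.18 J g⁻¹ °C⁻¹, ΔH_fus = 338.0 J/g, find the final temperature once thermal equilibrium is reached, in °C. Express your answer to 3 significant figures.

Heat to bring ice to 0 °C and melt it: q₁ = 70.7×2.11×20.1 + 70.7×338.0 = 26895 J
Heat the water can supply cooling to 0 °C: 463.8×4.18×42.6 = 82587.9 J > q₁, so all ice melts.
Energy balance: 463.8×4.18×(42.6 − T) = 26895 + 70.7×4.18×(T − 0)
1938.684(42.6 − T) = 26895 + 295.526 T
82587.9 − 26895 = 2234.210 T
T = 55692.9 / 2234.210 = 24.93 °C

T_f = 24.9 °C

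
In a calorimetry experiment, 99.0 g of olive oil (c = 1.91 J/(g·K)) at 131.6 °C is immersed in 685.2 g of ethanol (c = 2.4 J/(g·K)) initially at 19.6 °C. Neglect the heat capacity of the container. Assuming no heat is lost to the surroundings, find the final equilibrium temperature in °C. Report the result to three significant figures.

Heat lost by olive oil = heat gained by ethanol.
(99.0)(1.91)(131.6 − T) = (685.2)(2.4)(T − 19.6)
189.09 (131.6 − T) = 1644.48 (T − 19.6)
24884 − 189.09 T = 1644.48 T − 32232
57116 = 1833.57 T
T = 31.15 °C

T_f = 31.2 °C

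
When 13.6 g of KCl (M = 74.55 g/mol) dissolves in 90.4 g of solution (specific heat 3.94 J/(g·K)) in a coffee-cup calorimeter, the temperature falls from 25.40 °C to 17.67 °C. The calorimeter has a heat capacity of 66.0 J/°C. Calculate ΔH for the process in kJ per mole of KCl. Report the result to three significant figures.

|ΔT| = |17.67 − 25.40| = 7.73 °C
|q_surr| = (90.4 × 3.94 + 66.0) × 7.73 = 422.176 × 7.73 = 3263 J
n(KCl) = 13.6 / 74.55 = 0.1824 mol
Temperature fell, so q_rxn = +|q_surr| = 3.263 kJ
ΔH = q_rxn / n = 17.89 kJ/mol

ΔH = 17.9 kJ/mol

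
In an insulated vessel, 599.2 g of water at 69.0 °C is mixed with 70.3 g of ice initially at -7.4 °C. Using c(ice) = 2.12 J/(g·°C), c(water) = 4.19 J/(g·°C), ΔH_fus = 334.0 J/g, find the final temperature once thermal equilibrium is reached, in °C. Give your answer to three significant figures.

T_f = 53.0 °C

Heat to bring ice to 0 °C and melt it: q₁ = 70.3×2.12×7.4 + 70.3×334.0 = 24583 J
Heat the water can supply cooling to 0 °C: 599.2×4.19×69.0 = 173235 J > q₁, so all ice melts.
Energy balance: 599.2×4.19×(69.0 − T) = 24583 + 70.3×4.19×(T − 0)
2510.648(69.0 − T) = 24583 + 294.557 T
173235 − 24583 = 2805.205 T
T = 148652 / 2805.205 = 52.99 °C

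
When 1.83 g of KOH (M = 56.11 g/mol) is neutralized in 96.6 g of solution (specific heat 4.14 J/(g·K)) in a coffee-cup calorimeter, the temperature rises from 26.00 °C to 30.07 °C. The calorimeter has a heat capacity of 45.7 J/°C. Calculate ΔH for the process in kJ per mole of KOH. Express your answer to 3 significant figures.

|ΔT| = |30.07 − 26.00| = 4.07 °C
|q_surr| = (96.6 × 4.14 + 45.7) × 4.07 = 445.624 × 4.07 = 1814 J
n(KOH) = 1.83 / 56.11 = 0.03261 mol
Temperature rose, so q_rxn = −|q_surr| = -1.814 kJ
ΔH = q_rxn / n = -55.63 kJ/mol

ΔH = -55.6 kJ/mol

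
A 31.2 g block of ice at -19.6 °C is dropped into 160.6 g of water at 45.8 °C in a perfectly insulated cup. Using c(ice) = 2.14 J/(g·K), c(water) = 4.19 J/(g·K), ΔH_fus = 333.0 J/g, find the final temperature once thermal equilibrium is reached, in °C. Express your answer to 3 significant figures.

Heat to bring ice to 0 °C and melt it: q₁ = 31.2×2.14×19.6 + 31.2×333.0 = 11698 J
Heat the water can supply cooling to 0 °C: 160.6×4.19×45.8 = 30819.5 J > q₁, so all ice melts.
Energy balance: 160.6×4.19×(45.8 − T) = 11698 + 31.2×4.19×(T − 0)
672.914(45.8 − T) = 11698 + 130.728 T
30819.5 − 11698 = 803.642 T
T = 19121.5 / 803.642 = 23.79 °C

T_f = 23.8 °C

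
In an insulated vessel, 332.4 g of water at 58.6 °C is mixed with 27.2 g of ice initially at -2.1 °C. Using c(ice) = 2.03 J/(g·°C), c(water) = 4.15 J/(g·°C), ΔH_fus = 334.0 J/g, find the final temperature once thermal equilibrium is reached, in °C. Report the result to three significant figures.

Heat to bring ice to 0 °C and melt it: q₁ = 27.2×2.03×2.1 + 27.2×334.0 = 9200.8 J
Heat the water can supply cooling to 0 °C: 332.4×4.15×58.6 = 80836.4 J > q₁, so all ice melts.
Energy balance: 332.4×4.15×(58.6 − T) = 9200.8 + 27.2×4.15×(T − 0)
1379.46(58.6 − T) = 9200.8 + 112.88 T
80836.4 − 9200.8 = 1492.34 T
T = 71635.6 / 1492.34 = 48.00 °C

T_f = 48.0 °C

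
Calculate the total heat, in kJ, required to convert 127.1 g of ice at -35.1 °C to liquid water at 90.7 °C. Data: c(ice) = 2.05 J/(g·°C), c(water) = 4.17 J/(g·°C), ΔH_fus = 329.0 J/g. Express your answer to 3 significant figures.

q1 (heat ice -35.1→0.0 °C): 127.1 × 2.05 × 35.1 = 9145 J
q2 (melt at 0 °C): 127.1 × 329.0 = 41816 J
q3 (heat water 0.0→90.7 °C): 127.1 × 4.17 × 90.7 = 48072 J
Total: 9145 + 41816 + 48072 = 99033 J = 99.0 kJ

q = 99.0 kJ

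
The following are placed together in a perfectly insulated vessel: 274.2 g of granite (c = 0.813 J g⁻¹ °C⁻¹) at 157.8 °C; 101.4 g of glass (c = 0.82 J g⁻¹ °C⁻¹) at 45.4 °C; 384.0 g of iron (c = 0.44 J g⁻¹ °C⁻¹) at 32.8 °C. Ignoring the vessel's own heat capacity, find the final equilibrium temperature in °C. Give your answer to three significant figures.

Σ mᵢcᵢ(T − Tᵢ) = 0  ⇒  T = Σ mᵢcᵢTᵢ / Σ mᵢcᵢ
Σ mᵢcᵢ = 274.2×0.813 + 101.4×0.82 + 384.0×0.44 = 475.0326
Σ mᵢcᵢTᵢ = 222.9246×157.8 + 83.148×45.4 + 168.96×32.8 = 44494
T = 44494 / 475.0326 = 93.67 °C

T_f = 93.7 °C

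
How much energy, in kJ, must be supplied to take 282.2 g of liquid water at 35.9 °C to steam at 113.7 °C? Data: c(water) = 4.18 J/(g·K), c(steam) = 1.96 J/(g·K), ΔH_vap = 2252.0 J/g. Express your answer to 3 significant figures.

q = 719 kJ

q1 (heat water 35.9→100.0 °C): 282.2 × 4.18 × 64.1 = 75612 J
q2 (vaporize at 100 °C): 282.2 × 2252.0 = 635514 J
q3 (heat steam 100.0→113.7 °C): 282.2 × 1.96 × 13.7 = 7578 J
Total: 75612 + 635514 + 7578 = 718704 J = 719 kJ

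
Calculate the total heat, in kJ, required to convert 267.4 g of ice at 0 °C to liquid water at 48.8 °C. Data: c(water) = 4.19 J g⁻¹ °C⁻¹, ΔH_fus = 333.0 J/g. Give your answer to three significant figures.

q1 (melt at 0 °C): 267.4 × 333.0 = 89044 J
q2 (heat water 0.0→48.8 °C): 267.4 × 4.19 × 48.8 = 54676 J
Total: 89044 + 54676 = 143720 J = 144 kJ

q = 144 kJ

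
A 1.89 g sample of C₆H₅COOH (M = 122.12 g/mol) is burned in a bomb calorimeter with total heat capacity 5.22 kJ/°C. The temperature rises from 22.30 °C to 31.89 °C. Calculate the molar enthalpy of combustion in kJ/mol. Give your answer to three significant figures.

ΔH = -3230 kJ/mol

ΔT = 31.89 − 22.30 = 9.59 °C
q_cal = C_cal × ΔT = 5.22 × 9.59 = 50.0598 kJ
n = 1.89 / 122.12 = 0.01548 mol
q_rxn = −q_cal = -50.0598 kJ
ΔH = -50.0598 / 0.01548 = -3234 kJ/mol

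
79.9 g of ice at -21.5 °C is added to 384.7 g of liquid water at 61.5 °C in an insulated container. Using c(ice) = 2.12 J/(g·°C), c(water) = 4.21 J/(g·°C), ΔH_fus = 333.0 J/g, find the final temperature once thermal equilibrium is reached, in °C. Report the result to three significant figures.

Heat to bring ice to 0 °C and melt it: q₁ = 79.9×2.12×21.5 + 79.9×333.0 = 30249 J
Heat the water can supply cooling to 0 °C: 384.7×4.21×61.5 = 99604.6 J > q₁, so all ice melts.
Energy balance: 384.7×4.21×(61.5 − T) = 30249 + 79.9×4.21×(T − 0)
1619.587(61.5 − T) = 30249 + 336.379 T
99604.6 − 30249 = 1955.966 T
T = 69355.6 / 1955.966 = 35.46 °C

T_f = 35.5 °C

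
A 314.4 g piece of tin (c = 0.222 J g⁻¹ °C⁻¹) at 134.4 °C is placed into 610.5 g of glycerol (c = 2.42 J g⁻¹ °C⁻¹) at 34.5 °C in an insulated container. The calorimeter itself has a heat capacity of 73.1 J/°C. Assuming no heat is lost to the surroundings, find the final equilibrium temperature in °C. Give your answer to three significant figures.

Heat lost by tin = heat gained by glycerol + calorimeter.
(314.4)(0.222)(134.4 − T) = [(610.5)(2.42) + 73.1](T − 34.5)
69.7968 (134.4 − T) = 1550.51 (T − 34.5)
9380.7 − 69.7968 T = 1550.51 T − 53493
62873.7 = 1620.3068 T
T = 38.80 °C

T_f = 38.8 °C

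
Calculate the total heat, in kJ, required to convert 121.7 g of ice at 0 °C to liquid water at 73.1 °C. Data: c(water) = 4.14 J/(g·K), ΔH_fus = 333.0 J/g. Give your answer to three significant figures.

q1 (melt at 0 °C): 121.7 × 333.0 = 40526 J
q2 (heat water 0.0→73.1 °C): 121.7 × 4.14 × 73.1 = 36831 J
Total: 40526 + 36831 = 77357 J = 77.4 kJ

q = 77.4 kJ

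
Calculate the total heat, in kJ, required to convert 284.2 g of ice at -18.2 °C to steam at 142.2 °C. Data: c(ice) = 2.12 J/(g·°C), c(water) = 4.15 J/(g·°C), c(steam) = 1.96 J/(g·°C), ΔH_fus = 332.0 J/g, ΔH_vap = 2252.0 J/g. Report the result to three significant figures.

q = 887 kJ

q1 (heat ice -18.2→0.0 °C): 284.2 × 2.12 × 18.2 = 10966 J
q2 (melt at 0 °C): 284.2 × 332.0 = 94354 J
q3 (heat water 0.0→100.0 °C): 284.2 × 4.15 × 100.0 = 117943 J
q4 (vaporize at 100 °C): 284.2 × 2252.0 = 640018 J
q5 (heat steam 100.0→142.2 °C): 284.2 × 1.96 × 42.2 = 23507 J
Total: 10966 + 94354 + 117943 + 640018 + 23507 = 886788 J = 887 kJ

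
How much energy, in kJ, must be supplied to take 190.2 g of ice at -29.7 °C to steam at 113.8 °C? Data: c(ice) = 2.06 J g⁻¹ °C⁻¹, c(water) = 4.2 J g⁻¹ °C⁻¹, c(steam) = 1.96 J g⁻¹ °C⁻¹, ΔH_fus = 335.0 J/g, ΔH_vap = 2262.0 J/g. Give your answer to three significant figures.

q1 (heat ice -29.7→0.0 °C): 190.2 × 2.06 × 29.7 = 11637 J
q2 (melt at 0 °C): 190.2 × 335.0 = 63717 J
q3 (heat water 0.0→100.0 °C): 190.2 × 4.2 × 100.0 = 79884 J
q4 (vaporize at 100 °C): 190.2 × 2262.0 = 430232 J
q5 (heat steam 100.0→113.8 °C): 190.2 × 1.96 × 13.8 = 5145 J
Total: 11637 + 63717 + 79884 + 430232 + 5145 = 590615 J = 591 kJ

q = 591 kJ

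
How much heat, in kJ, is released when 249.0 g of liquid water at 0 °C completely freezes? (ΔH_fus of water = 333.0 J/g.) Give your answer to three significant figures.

q = m × ΔH_fus = 249.0 × 333.0 = 82920 J = 82.9 kJ

q = 82.9 kJ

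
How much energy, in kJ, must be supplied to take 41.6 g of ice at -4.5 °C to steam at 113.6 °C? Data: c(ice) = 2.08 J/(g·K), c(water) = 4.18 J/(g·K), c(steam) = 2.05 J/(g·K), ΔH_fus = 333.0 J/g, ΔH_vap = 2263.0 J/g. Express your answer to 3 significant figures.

q = 127 kJ

q1 (heat ice -4.5→0.0 °C): 41.6 × 2.08 × 4.5 = 389 J
q2 (melt at 0 °C): 41.6 × 333.0 = 13853 J
q3 (heat water 0.0→100.0 °C): 41.6 × 4.18 × 100.0 = 17389 J
q4 (vaporize at 100 °C): 41.6 × 2263.0 = 94141 J
q5 (heat steam 100.0→113.6 °C): 41.6 × 2.05 × 13.6 = 1160 J
Total: 389 + 13853 + 17389 + 94141 + 1160 = 126932 J = 127 kJ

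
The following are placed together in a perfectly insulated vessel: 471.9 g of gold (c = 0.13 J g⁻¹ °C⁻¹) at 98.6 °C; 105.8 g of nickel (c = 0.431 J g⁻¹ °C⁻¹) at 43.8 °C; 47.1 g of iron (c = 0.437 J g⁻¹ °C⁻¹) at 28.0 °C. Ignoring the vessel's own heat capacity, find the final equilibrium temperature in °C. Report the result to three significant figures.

Σ mᵢcᵢ(T − Tᵢ) = 0  ⇒  T = Σ mᵢcᵢTᵢ / Σ mᵢcᵢ
Σ mᵢcᵢ = 471.9×0.13 + 105.8×0.431 + 47.1×0.437 = 127.5295
Σ mᵢcᵢTᵢ = 61.347×98.6 + 45.5998×43.8 + 20.5827×28.0 = 8622.4
T = 8622.4 / 127.5295 = 67.61 °C

T_f = 67.6 °C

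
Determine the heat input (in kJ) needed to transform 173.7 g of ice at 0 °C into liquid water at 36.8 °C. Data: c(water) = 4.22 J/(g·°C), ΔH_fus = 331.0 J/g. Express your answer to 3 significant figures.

q = 84.5 kJ

q1 (melt at 0 °C): 173.7 × 331.0 = 57495 J
q2 (heat water 0.0→36.8 °C): 173.7 × 4.22 × 36.8 = 26975 J
Total: 57495 + 26975 = 84470 J = 84.5 kJ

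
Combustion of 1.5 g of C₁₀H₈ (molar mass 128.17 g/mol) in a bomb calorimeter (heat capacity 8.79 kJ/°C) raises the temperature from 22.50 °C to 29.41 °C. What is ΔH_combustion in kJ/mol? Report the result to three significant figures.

ΔH = -5190 kJ/mol

ΔT = 29.41 − 22.50 = 6.91 °C
q_cal = C_cal × ΔT = 8.79 × 6.91 = 60.7389 kJ
n = 1.5 / 128.17 = 0.01170 mol
q_rxn = −q_cal = -60.7389 kJ
ΔH = -60.7389 / 0.01170 = -5191 kJ/mol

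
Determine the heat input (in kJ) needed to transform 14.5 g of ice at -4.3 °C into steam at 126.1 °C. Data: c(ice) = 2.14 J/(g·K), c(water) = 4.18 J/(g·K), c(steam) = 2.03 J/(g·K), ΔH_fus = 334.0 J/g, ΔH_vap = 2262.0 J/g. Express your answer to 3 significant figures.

q = 44.6 kJ

q1 (heat ice -4.3→0.0 °C): 14.5 × 2.14 × 4.3 = 133 J
q2 (melt at 0 °C): 14.5 × 334.0 = 4843 J
q3 (heat water 0.0→100.0 °C): 14.5 × 4.18 × 100.0 = 6061 J
q4 (vaporize at 100 °C): 14.5 × 2262.0 = 32799 J
q5 (heat steam 100.0→126.1 °C): 14.5 × 2.03 × 26.1 = 768 J
Total: 133 + 4843 + 6061 + 32799 + 768 = 44604 J = 44.6 kJ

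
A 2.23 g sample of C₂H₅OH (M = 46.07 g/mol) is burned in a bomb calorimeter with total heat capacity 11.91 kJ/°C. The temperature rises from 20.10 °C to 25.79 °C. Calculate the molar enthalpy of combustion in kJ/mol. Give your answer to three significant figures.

ΔT = 25.79 − 20.10 = 5.69 °C
q_cal = C_cal × ΔT = 11.91 × 5.69 = 67.7679 kJ
n = 2.23 / 46.07 = 0.04840 mol
q_rxn = −q_cal = -67.7679 kJ
ΔH = -67.7679 / 0.04840 = -1400 kJ/mol

ΔH = -1400 kJ/mol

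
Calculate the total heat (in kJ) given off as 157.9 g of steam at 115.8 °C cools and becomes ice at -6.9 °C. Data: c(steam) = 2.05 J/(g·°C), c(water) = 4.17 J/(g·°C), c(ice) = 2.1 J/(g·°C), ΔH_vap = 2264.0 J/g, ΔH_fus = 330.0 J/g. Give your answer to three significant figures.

q1 (cool steam 115.8→100 °C): 157.9 × 2.05 × 15.8 = 5114 J
q2 (condense at 100 °C): 157.9 × 2264.0 = 357486 J
q3 (cool water 100→0 °C): 157.9 × 4.17 × 100.0 = 65844 J
q4 (freeze at 0 °C): 157.9 × 330.0 = 52107 J
q5 (cool ice 0→-6.9 °C): 157.9 × 2.1 × 6.9 = 2288 J
Total: 5114 + 357486 + 65844 + 52107 + 2288 = 482839 J = 483 kJ

q = 483 kJ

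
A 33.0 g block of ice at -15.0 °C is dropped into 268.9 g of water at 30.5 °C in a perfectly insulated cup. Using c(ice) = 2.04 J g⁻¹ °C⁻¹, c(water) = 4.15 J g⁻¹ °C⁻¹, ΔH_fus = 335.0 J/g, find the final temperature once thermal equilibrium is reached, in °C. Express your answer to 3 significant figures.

T_f = 17.5 °C

Heat to bring ice to 0 °C and melt it: q₁ = 33.0×2.04×15.0 + 33.0×335.0 = 12065 J
Heat the water can supply cooling to 0 °C: 268.9×4.15×30.5 = 34036.0 J > q₁, so all ice melts.
Energy balance: 268.9×4.15×(30.5 − T) = 12065 + 33.0×4.15×(T − 0)
1115.935(30.5 − T) = 12065 + 136.95 T
34036.0 − 12065 = 1252.885 T
T = 21971.0 / 1252.885 = 17.54 °C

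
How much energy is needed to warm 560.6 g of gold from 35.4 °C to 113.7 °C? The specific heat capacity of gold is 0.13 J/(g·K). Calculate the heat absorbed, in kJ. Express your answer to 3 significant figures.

q = 5.71 kJ

q = m c ΔT = 560.6 × 0.13 × (113.7 − 35.4)
q = 560.6 × 0.13 × 78.3 = 5706 J = 5.71 kJ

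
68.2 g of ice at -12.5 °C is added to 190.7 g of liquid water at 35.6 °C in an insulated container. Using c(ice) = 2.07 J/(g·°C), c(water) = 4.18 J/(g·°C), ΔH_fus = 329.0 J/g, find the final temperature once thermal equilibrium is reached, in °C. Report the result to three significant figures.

Heat to bring ice to 0 °C and melt it: q₁ = 68.2×2.07×12.5 + 68.2×329.0 = 24202 J
Heat the water can supply cooling to 0 °C: 190.7×4.18×35.6 = 28377.7 J > q₁, so all ice melts.
Energy balance: 190.7×4.18×(35.6 − T) = 24202 + 68.2×4.18×(T − 0)
797.126(35.6 − T) = 24202 + 285.076 T
28377.7 − 24202 = 1082.202 T
T = 4175.7 / 1082.202 = 3.859 °C

T_f = 3.86 °C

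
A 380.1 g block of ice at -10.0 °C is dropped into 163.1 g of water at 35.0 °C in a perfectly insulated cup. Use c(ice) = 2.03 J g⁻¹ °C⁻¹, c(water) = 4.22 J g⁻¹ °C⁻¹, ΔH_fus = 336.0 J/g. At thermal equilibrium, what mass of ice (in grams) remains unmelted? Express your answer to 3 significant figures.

Heat to warm all ice to 0 °C: 380.1×2.03×10.0 = 7716.0 J
Heat released by water cooling to 0 °C: 163.1×4.22×35.0 = 24090 J
24090 J < 7716.0 + 380.1×336.0 = 135429.6 J, so not all ice melts; final T = 0 °C.
Heat left for melting: 24090 − 7716.0 = 16374.0 J
Mass melted = 16374.0 / 336.0 = 48.73 g
Ice remaining = 380.1 − 48.73 = 331.37 g

m_ice remaining = 331 g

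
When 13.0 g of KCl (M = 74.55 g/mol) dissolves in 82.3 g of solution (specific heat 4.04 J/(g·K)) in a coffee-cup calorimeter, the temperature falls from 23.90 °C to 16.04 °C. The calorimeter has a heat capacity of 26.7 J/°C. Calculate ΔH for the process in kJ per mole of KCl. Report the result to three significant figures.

|ΔT| = |16.04 − 23.90| = 7.86 °C
|q_surr| = (82.3 × 4.04 + 26.7) × 7.86 = 359.192 × 7.86 = 2823 J
n(KCl) = 13.0 / 74.55 = 0.1744 mol
Temperature fell, so q_rxn = +|q_surr| = 2.823 kJ
ΔH = q_rxn / n = 16.19 kJ/mol

ΔH = 16.2 kJ/mol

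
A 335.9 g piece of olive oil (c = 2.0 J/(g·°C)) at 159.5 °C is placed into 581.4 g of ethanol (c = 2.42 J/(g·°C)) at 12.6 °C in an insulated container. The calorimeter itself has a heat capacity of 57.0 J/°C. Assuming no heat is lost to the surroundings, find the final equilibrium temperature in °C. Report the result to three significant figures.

Heat lost by olive oil = heat gained by ethanol + calorimeter.
(335.9)(2.0)(159.5 − T) = [(581.4)(2.42) + 57.0](T − 12.6)
671.8 (159.5 − T) = 1463.988 (T − 12.6)
107150 − 671.8 T = 1463.988 T − 18446
125596 = 2135.788 T
T = 58.81 °C

T_f = 58.8 °C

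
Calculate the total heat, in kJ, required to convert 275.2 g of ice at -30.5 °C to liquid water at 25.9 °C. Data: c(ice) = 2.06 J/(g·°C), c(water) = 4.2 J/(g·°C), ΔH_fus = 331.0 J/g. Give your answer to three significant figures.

q1 (heat ice -30.5→0.0 °C): 275.2 × 2.06 × 30.5 = 17291 J
q2 (melt at 0 °C): 275.2 × 331.0 = 91091 J
q3 (heat water 0.0→25.9 °C): 275.2 × 4.2 × 25.9 = 29936 J
Total: 17291 + 91091 + 29936 = 138318 J = 138 kJ

q = 138 kJ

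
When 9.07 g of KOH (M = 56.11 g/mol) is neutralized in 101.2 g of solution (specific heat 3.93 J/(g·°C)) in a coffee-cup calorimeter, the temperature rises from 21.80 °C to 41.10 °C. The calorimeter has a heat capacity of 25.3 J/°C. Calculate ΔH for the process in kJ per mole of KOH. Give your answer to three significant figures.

|ΔT| = |41.10 − 21.80| = 19.30 °C
|q_surr| = (101.2 × 3.93 + 25.3) × 19.30 = 423.016 × 19.30 = 8164 J
n(KOH) = 9.07 / 56.11 = 0.1616 mol
Temperature rose, so q_rxn = −|q_surr| = -8.164 kJ
ΔH = q_rxn / n = -50.52 kJ/mol

ΔH = -50.5 kJ/mol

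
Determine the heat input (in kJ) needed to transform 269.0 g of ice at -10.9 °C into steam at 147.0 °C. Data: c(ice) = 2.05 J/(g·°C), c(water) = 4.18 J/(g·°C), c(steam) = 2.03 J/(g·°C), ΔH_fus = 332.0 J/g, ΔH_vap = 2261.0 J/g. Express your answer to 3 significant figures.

q1 (heat ice -10.9→0.0 °C): 269.0 × 2.05 × 10.9 = 6011 J
q2 (melt at 0 °C): 269.0 × 332.0 = 89308 J
q3 (heat water 0.0→100.0 °C): 269.0 × 4.18 × 100.0 = 112442 J
q4 (vaporize at 100 °C): 269.0 × 2261.0 = 608209 J
q5 (heat steam 100.0→147.0 °C): 269.0 × 2.03 × 47.0 = 25665 J
Total: 6011 + 89308 + 112442 + 608209 + 25665 = 841635 J = 842 kJ

q = 842 kJ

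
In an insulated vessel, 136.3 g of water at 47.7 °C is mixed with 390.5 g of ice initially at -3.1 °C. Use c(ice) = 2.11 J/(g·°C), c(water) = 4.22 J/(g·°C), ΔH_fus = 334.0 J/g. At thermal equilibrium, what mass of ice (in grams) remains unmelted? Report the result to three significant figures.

Heat to warm all ice to 0 °C: 390.5×2.11×3.1 = 2554.3 J
Heat released by water cooling to 0 °C: 136.3×4.22×47.7 = 27436 J
27436 J < 2554.3 + 390.5×334.0 = 132981.3 J, so not all ice melts; final T = 0 °C.
Heat left for melting: 27436 − 2554.3 = 24881.7 J
Mass melted = 24881.7 / 334.0 = 74.50 g
Ice remaining = 390.5 − 74.50 = 316.00 g

m_ice remaining = 316 g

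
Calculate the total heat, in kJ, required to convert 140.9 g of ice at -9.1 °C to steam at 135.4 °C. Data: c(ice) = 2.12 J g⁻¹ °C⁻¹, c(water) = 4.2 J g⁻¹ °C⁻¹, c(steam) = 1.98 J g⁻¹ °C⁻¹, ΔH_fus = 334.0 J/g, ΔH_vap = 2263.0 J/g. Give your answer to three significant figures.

q = 438 kJ

q1 (heat ice -9.1→0.0 °C): 140.9 × 2.12 × 9.1 = 2718 J
q2 (melt at 0 °C): 140.9 × 334.0 = 47061 J
q3 (heat water 0.0→100.0 °C): 140.9 × 4.2 × 100.0 = 59178 J
q4 (vaporize at 100 °C): 140.9 × 2263.0 = 318857 J
q5 (heat steam 100.0→135.4 °C): 140.9 × 1.98 × 35.4 = 9876 J
Total: 2718 + 47061 + 59178 + 318857 + 9876 = 437690 J = 438 kJ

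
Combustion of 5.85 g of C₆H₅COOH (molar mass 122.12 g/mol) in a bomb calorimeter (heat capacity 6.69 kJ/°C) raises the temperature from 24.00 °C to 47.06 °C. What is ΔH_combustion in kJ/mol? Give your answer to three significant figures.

ΔH = -3220 kJ/mol

ΔT = 47.06 − 24.00 = 23.06 °C
q_cal = C_cal × ΔT = 6.69 × 23.06 = 154.2714 kJ
n = 5.85 / 122.12 = 0.04790 mol
q_rxn = −q_cal = -154.2714 kJ
ΔH = -154.2714 / 0.04790 = -3221 kJ/mol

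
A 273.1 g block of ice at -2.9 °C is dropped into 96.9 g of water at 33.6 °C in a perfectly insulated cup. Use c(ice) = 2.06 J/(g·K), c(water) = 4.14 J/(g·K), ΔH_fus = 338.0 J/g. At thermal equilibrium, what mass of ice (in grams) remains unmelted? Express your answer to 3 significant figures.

m_ice remaining = 238 g

Heat to warm all ice to 0 °C: 273.1×2.06×2.9 = 1631.5 J
Heat released by water cooling to 0 °C: 96.9×4.14×33.6 = 13479 J
13479 J < 1631.5 + 273.1×338.0 = 93939.3 J, so not all ice melts; final T = 0 °C.
Heat left for melting: 13479 − 1631.5 = 11847.5 J
Mass melted = 11847.5 / 338.0 = 35.05 g
Ice remaining = 273.1 − 35.05 = 238.05 g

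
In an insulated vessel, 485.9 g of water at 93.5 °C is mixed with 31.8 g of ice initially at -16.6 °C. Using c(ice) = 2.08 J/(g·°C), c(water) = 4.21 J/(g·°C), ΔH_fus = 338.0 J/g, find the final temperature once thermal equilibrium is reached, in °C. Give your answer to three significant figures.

Heat to bring ice to 0 °C and melt it: q₁ = 31.8×2.08×16.6 + 31.8×338.0 = 11846 J
Heat the water can supply cooling to 0 °C: 485.9×4.21×93.5 = 191267 J > q₁, so all ice melts.
Energy balance: 485.9×4.21×(93.5 − T) = 11846 + 31.8×4.21×(T − 0)
2045.639(93.5 − T) = 11846 + 133.878 T
191267 − 11846 = 2179.517 T
T = 179421 / 2179.517 = 82.32 °C

T_f = 82.3 °C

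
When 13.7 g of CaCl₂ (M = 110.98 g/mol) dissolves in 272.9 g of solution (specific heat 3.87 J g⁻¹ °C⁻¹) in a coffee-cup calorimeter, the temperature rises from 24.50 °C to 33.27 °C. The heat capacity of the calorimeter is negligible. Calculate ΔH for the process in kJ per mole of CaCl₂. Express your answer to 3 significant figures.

ΔH = -75.0 kJ/mol

|ΔT| = |33.27 − 24.50| = 8.77 °C
|q_surr| = (272.9 × 3.87) × 8.77 = 1056.123 × 8.77 = 9262.2 J
n(CaCl₂) = 13.7 / 110.98 = 0.12345 mol
Temperature rose, so q_rxn = −|q_surr| = -9.2622 kJ
ΔH = q_rxn / n = -75.03 kJ/mol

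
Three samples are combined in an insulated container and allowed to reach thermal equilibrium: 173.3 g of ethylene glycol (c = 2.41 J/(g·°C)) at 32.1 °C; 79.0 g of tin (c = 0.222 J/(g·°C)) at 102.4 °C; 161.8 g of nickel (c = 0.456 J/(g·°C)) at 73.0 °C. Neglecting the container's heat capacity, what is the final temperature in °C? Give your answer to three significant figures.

T_f = 40.5 °C

Σ mᵢcᵢ(T − Tᵢ) = 0  ⇒  T = Σ mᵢcᵢTᵢ / Σ mᵢcᵢ
Σ mᵢcᵢ = 173.3×2.41 + 79.0×0.222 + 161.8×0.456 = 508.9718
Σ mᵢcᵢTᵢ = 417.653×32.1 + 17.538×102.4 + 73.7808×73.0 = 20589
T = 20589 / 508.9718 = 40.45 °C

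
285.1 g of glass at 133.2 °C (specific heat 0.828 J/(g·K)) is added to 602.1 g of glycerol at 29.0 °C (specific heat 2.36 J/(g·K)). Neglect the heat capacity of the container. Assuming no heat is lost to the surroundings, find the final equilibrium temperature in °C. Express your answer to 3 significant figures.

T_f = 43.8 °C

Heat lost by glass = heat gained by glycerol.
(285.1)(0.828)(133.2 − T) = (602.1)(2.36)(T − 29.0)
236.0628 (133.2 − T) = 1420.956 (T − 29.0)
31444 − 236.0628 T = 1420.956 T − 41208
72652 = 1657.0188 T
T = 43.845 °C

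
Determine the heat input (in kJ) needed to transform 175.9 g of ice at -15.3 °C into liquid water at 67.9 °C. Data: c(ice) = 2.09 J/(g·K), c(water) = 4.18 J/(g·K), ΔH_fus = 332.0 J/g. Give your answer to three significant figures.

q = 114 kJ

q1 (heat ice -15.3→0.0 °C): 175.9 × 2.09 × 15.3 = 5625 J
q2 (melt at 0 °C): 175.9 × 332.0 = 58399 J
q3 (heat water 0.0→67.9 °C): 175.9 × 4.18 × 67.9 = 49924 J
Total: 5625 + 58399 + 49924 = 113948 J = 114 kJ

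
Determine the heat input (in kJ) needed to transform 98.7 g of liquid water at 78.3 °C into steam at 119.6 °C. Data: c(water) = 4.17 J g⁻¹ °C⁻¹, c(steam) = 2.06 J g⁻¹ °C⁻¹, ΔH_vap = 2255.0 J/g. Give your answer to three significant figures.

q1 (heat water 78.3→100.0 °C): 98.7 × 4.17 × 21.7 = 8931 J
q2 (vaporize at 100 °C): 98.7 × 2255.0 = 222569 J
q3 (heat steam 100.0→119.6 °C): 98.7 × 2.06 × 19.6 = 3985 J
Total: 8931 + 222569 + 3985 = 235485 J = 235 kJ

q = 235 kJ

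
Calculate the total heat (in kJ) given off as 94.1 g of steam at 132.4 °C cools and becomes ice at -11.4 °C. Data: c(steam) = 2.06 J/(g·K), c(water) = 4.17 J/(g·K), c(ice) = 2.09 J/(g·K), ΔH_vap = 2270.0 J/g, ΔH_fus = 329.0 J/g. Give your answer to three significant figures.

q1 (cool steam 132.4→100 °C): 94.1 × 2.06 × 32.4 = 6281 J
q2 (condense at 100 °C): 94.1 × 2270.0 = 213607 J
q3 (cool water 100→0 °C): 94.1 × 4.17 × 100.0 = 39240 J
q4 (freeze at 0 °C): 94.1 × 329.0 = 30959 J
q5 (cool ice 0→-11.4 °C): 94.1 × 2.09 × 11.4 = 2242 J
Total: 6281 + 213607 + 39240 + 30959 + 2242 = 292329 J = 292 kJ

q = 292 kJ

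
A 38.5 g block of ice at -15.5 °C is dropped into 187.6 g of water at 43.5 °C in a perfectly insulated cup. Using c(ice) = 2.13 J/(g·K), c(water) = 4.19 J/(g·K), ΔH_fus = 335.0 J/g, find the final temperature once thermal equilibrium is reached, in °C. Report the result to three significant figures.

T_f = 21.1 °C

Heat to bring ice to 0 °C and melt it: q₁ = 38.5×2.13×15.5 + 38.5×335.0 = 14169 J
Heat the water can supply cooling to 0 °C: 187.6×4.19×43.5 = 34192.9 J > q₁, so all ice melts.
Energy balance: 187.6×4.19×(43.5 − T) = 14169 + 38.5×4.19×(T − 0)
786.044(43.5 − T) = 14169 + 161.315 T
34192.9 − 14169 = 947.359 T
T = 20023.9 / 947.359 = 21.14 °C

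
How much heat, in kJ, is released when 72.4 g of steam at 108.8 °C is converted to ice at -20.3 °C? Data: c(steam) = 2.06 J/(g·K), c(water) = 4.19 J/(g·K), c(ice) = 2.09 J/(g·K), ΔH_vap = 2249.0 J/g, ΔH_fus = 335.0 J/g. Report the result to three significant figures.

q = 222 kJ

q1 (cool steam 108.8→100 °C): 72.4 × 2.06 × 8.8 = 1312 J
q2 (condense at 100 °C): 72.4 × 2249.0 = 162828 J
q3 (cool water 100→0 °C): 72.4 × 4.19 × 100.0 = 30336 J
q4 (freeze at 0 °C): 72.4 × 335.0 = 24254 J
q5 (cool ice 0→-20.3 °C): 72.4 × 2.09 × 20.3 = 3072 J
Total: 1312 + 162828 + 30336 + 24254 + 3072 = 221802 J = 222 kJ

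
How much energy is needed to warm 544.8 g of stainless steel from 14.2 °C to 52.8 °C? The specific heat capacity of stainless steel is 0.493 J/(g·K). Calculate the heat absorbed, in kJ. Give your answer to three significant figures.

q = 10.4 kJ

q = m c ΔT = 544.8 × 0.493 × (52.8 − 14.2)
q = 544.8 × 0.493 × 38.6 = 10370 J = 10.4 kJ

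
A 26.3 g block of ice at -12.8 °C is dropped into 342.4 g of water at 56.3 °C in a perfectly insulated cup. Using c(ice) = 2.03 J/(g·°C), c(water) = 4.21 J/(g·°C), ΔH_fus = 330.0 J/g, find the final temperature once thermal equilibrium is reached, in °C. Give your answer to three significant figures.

Heat to bring ice to 0 °C and melt it: q₁ = 26.3×2.03×12.8 + 26.3×330.0 = 9362.4 J
Heat the water can supply cooling to 0 °C: 342.4×4.21×56.3 = 81156.7 J > q₁, so all ice melts.
Energy balance: 342.4×4.21×(56.3 − T) = 9362.4 + 26.3×4.21×(T − 0)
1441.504(56.3 − T) = 9362.4 + 110.723 T
81156.7 − 9362.4 = 1552.227 T
T = 71794.3 / 1552.227 = 46.25 °C

T_f = 46.3 °C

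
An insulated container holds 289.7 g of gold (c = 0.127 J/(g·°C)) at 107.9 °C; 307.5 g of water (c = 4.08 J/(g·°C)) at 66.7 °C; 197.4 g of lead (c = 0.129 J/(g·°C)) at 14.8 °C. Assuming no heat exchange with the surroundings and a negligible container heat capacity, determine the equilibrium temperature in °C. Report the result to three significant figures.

T_f = 66.8 °C

Σ mᵢcᵢ(T − Tᵢ) = 0  ⇒  T = Σ mᵢcᵢTᵢ / Σ mᵢcᵢ
Σ mᵢcᵢ = 289.7×0.127 + 307.5×4.08 + 197.4×0.129 = 1316.8565
Σ mᵢcᵢTᵢ = 36.7919×107.9 + 1254.6×66.7 + 25.4646×14.8 = 88029
T = 88029 / 1316.8565 = 66.848 °C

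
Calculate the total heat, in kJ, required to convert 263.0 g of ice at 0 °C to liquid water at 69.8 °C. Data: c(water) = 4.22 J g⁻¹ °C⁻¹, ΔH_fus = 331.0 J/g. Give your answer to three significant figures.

q = 165 kJ

q1 (melt at 0 °C): 263.0 × 331.0 = 87053 J
q2 (heat water 0.0→69.8 °C): 263.0 × 4.22 × 69.8 = 77468 J
Total: 87053 + 77468 = 164521 J = 165 kJ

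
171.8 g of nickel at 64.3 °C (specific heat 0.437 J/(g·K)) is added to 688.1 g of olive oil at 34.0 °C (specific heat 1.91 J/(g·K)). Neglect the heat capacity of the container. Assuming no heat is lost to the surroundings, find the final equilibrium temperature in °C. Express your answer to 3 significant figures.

Heat lost by nickel = heat gained by olive oil.
(171.8)(0.437)(64.3 − T) = (688.1)(1.91)(T − 34.0)
75.0766 (64.3 − T) = 1314.271 (T − 34.0)
4827.4 − 75.0766 T = 1314.271 T − 44685
49512.4 = 1389.3476 T
T = 35.64 °C

T_f = 35.6 °C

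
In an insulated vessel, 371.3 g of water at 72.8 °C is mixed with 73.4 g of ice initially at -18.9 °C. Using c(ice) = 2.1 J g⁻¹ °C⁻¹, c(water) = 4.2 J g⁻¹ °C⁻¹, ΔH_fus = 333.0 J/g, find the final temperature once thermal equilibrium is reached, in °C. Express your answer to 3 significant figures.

T_f = 46.1 °C

Heat to bring ice to 0 °C and melt it: q₁ = 73.4×2.1×18.9 + 73.4×333.0 = 27355 J
Heat the water can supply cooling to 0 °C: 371.3×4.2×72.8 = 113529 J > q₁, so all ice melts.
Energy balance: 371.3×4.2×(72.8 − T) = 27355 + 73.4×4.2×(T − 0)
1559.46(72.8 − T) = 27355 + 308.28 T
113529 − 27355 = 1867.74 T
T = 86174 / 1867.74 = 46.14 °C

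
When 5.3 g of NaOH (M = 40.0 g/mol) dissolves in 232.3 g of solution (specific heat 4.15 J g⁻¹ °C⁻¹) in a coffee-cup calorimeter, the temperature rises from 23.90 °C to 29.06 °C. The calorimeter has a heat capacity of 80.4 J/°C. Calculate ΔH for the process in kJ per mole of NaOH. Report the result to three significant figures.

|ΔT| = |29.06 − 23.90| = 5.16 °C
|q_surr| = (232.3 × 4.15 + 80.4) × 5.16 = 1044.445 × 5.16 = 5389 J
n(NaOH) = 5.3 / 40.0 = 0.1325 mol
Temperature rose, so q_rxn = −|q_surr| = -5.389 kJ
ΔH = q_rxn / n = -40.67 kJ/mol

ΔH = -40.7 kJ/mol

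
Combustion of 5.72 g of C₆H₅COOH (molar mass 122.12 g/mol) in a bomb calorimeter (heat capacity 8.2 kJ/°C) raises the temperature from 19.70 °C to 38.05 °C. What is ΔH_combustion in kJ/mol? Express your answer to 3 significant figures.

ΔH = -3210 kJ/mol

ΔT = 38.05 − 19.70 = 18.35 °C
q_cal = C_cal × ΔT = 8.2 × 18.35 = 150.47 kJ
n = 5.72 / 122.12 = 0.04684 mol
q_rxn = −q_cal = -150.47 kJ
ΔH = -150.47 / 0.04684 = -3212 kJ/mol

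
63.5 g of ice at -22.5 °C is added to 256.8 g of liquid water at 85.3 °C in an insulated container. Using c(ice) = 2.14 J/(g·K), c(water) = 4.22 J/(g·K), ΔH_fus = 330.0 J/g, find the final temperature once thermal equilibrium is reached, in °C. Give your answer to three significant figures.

Heat to bring ice to 0 °C and melt it: q₁ = 63.5×2.14×22.5 + 63.5×330.0 = 24013 J
Heat the water can supply cooling to 0 °C: 256.8×4.22×85.3 = 92439.3 J > q₁, so all ice melts.
Energy balance: 256.8×4.22×(85.3 − T) = 24013 + 63.5×4.22×(T − 0)
1083.696(85.3 − T) = 24013 + 267.97 T
92439.3 − 24013 = 1351.666 T
T = 68426.3 / 1351.666 = 50.62 °C

T_f = 50.6 °C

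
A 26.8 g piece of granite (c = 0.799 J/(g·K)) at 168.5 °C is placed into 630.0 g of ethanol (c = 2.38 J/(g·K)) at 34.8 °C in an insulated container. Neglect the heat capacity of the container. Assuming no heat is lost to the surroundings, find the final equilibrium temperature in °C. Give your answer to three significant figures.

Heat lost by granite = heat gained by ethanol.
(26.8)(0.799)(168.5 − T) = (630.0)(2.38)(T − 34.8)
21.4132 (168.5 − T) = 1499.4 (T − 34.8)
3608.1 − 21.4132 T = 1499.4 T − 52179
55787.1 = 1520.8132 T
T = 36.68 °C

T_f = 36.7 °C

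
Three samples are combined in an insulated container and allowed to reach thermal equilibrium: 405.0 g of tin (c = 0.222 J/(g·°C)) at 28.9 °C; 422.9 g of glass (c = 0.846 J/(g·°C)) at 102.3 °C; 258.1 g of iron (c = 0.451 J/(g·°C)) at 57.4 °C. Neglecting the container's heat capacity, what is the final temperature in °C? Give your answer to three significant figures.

T_f = 81.3 °C

Σ mᵢcᵢ(T − Tᵢ) = 0  ⇒  T = Σ mᵢcᵢTᵢ / Σ mᵢcᵢ
Σ mᵢcᵢ = 405.0×0.222 + 422.9×0.846 + 258.1×0.451 = 564.0865
Σ mᵢcᵢTᵢ = 89.91×28.9 + 357.7734×102.3 + 116.4031×57.4 = 45880
T = 45880 / 564.0865 = 81.34 °C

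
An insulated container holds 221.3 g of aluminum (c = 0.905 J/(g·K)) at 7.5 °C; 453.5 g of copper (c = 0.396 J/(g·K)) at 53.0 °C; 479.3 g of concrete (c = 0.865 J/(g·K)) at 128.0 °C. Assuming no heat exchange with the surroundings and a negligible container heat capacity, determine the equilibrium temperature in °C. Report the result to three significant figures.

Σ mᵢcᵢ(T − Tᵢ) = 0  ⇒  T = Σ mᵢcᵢTᵢ / Σ mᵢcᵢ
Σ mᵢcᵢ = 221.3×0.905 + 453.5×0.396 + 479.3×0.865 = 794.4570
Σ mᵢcᵢTᵢ = 200.2765×7.5 + 179.586×53.0 + 414.5945×128.0 = 64088
T = 64088 / 794.4570 = 80.67 °C

T_f = 80.7 °C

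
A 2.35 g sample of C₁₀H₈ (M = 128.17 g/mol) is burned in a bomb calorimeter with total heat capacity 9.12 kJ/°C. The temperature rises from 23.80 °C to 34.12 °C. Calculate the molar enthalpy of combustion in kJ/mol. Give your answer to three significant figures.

ΔT = 34.12 − 23.80 = 10.32 °C
q_cal = C_cal × ΔT = 9.12 × 10.32 = 94.1184 kJ
n = 2.35 / 128.17 = 0.01834 mol
q_rxn = −q_cal = -94.1184 kJ
ΔH = -94.1184 / 0.01834 = -5132 kJ/mol

ΔH = -5130 kJ/mol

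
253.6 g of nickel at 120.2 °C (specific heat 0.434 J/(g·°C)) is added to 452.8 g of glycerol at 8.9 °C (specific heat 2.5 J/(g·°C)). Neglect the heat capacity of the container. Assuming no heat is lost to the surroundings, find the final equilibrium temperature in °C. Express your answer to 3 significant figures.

Heat lost by nickel = heat gained by glycerol.
(253.6)(0.434)(120.2 − T) = (452.8)(2.5)(T − 8.9)
110.0624 (120.2 − T) = 1132 (T − 8.9)
13230 − 110.0624 T = 1132 T − 10075
23305 = 1242.0624 T
T = 18.76 °C

T_f = 18.8 °C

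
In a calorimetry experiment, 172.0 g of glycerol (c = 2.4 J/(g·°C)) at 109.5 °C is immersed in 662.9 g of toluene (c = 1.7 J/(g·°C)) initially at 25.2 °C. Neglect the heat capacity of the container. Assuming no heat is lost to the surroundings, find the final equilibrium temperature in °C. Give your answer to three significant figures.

T_f = 47.8 °C

Heat lost by glycerol = heat gained by toluene.
(172.0)(2.4)(109.5 − T) = (662.9)(1.7)(T − 25.2)
412.8 (109.5 − T) = 1126.93 (T − 25.2)
45202 − 412.8 T = 1126.93 T − 28399
73601 = 1539.73 T
T = 47.80 °C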